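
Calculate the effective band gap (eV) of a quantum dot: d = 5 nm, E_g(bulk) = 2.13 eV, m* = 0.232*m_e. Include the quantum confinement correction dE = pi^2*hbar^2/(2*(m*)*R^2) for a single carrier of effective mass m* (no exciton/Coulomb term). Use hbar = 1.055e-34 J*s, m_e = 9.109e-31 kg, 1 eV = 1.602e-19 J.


Radius R = 5/2 nm = 2.5e-09 m
Confinement energy dE = pi^2 * hbar^2 / (2 * m_eff * m_e * R^2)
dE = pi^2 * (1.055e-34)^2 / (2 * 0.232 * 9.109e-31 * (2.5e-09)^2) J, divided by 1.602e-19 J/eV
dE = 0.2596 eV
Total band gap = E_g(bulk) + dE = 2.13 + 0.2596 = 2.3896 eV

2.3896


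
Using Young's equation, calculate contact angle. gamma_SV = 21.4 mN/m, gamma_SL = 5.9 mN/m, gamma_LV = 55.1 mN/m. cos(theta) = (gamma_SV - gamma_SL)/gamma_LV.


cos(theta) = (gamma_SV - gamma_SL) / gamma_LV
cos(theta) = (21.4 - 5.9) / 55.1
cos(theta) = 0.281307
theta = arccos(0.281307) = 73.66 degrees

73.66


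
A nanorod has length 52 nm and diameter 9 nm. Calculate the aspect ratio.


Aspect ratio AR = length / diameter
AR = 52 / 9
AR = 5.78

5.78


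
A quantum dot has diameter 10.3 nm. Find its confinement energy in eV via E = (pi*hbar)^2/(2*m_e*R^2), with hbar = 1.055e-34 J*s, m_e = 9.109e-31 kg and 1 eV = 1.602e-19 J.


Radius R = 10.3/2 = 5.15 nm = 5.15e-09 m
E = (pi * 1.055e-34)^2 / (2 * 9.109e-31 * (5.15e-09)^2)
E(J) = 2.27347e-21
E = E(J) / 1.602e-19 = 0.0142 eV

0.0142


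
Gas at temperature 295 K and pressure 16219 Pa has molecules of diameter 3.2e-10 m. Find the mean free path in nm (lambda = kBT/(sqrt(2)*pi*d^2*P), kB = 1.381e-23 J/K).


Mean free path: lambda = kB*T / (sqrt(2) * pi * d^2 * P)
lambda = 1.381e-23 * 295 / (sqrt(2) * pi * (3.2e-10)^2 * 16219)
lambda = 5.52112e-07 m
lambda = 552.11 nm

552.11


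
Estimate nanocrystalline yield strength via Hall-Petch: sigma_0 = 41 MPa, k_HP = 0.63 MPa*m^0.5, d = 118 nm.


d = 118 nm = 1.18e-07 m
sqrt(d) = 0.0003435113
Hall-Petch contribution = k / sqrt(d) = 0.63 / 0.0003435113 = 1834.0 MPa
sigma = sigma_0 + k/sqrt(d) = 41 + 1834.0 = 1875.0 MPa

1875.0


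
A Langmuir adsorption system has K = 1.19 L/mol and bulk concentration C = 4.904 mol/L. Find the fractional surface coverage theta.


Langmuir isotherm: theta = K*C / (1 + K*C)
K*C = 1.19 * 4.904 = 5.83576
theta = 5.83576 / (1 + 5.83576) = 5.83576 / 6.83576
theta = 0.8537

0.8537


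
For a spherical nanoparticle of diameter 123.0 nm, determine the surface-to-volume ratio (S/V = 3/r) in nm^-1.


Radius r = 123.0/2 = 61.5 nm
S/V = 3 / r = 3 / 61.5
S/V = 0.0488 nm^-1

0.0488


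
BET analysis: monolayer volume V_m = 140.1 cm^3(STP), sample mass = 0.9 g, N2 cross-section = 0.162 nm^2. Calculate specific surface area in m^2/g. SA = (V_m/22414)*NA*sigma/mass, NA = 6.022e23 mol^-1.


Number of moles in monolayer = V_m / 22414 = 140.1 / 22414 = 0.00625056
Number of molecules = moles * NA = 0.00625056 * 6.022e23
SA = molecules * sigma / mass
SA = (140.1 / 22414) * 6.022e23 * 0.162e-18 / 0.9
SA = 677.5 m^2/g

677.5


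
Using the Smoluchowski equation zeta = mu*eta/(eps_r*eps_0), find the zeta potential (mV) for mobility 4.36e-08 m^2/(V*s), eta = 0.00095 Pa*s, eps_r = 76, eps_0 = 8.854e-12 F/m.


Smoluchowski equation: zeta = mu * eta / (eps_r * eps_0)
zeta = 4.36e-08 * 0.00095 / (76 * 8.854e-12)
zeta = 0.061554 V = 61.55 mV

61.55


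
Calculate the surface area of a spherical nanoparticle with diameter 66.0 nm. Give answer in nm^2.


Radius r = 66.0/2 = 33 nm
Surface area SA = 4 * pi * r^2
SA = 4 * pi * (33)^2
SA = 13684.78 nm^2

13684.78


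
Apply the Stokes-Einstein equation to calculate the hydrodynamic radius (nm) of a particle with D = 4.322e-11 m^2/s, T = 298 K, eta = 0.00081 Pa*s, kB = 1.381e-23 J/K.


Stokes-Einstein: R = kB*T / (6*pi*eta*D)
R = 1.381e-23 * 298 / (6 * pi * 0.00081 * 4.322e-11)
R = 6.23647e-09 m = 6.24 nm

6.24


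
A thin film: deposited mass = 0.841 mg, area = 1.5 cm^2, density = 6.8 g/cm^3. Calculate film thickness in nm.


Convert: m = 0.841 mg = 8.4100e-07 kg, A = 1.5 cm^2 = 1.5000e-04 m^2, rho = 6.8 g/cm^3 = 6800 kg/m^3
t = m / (A * rho)
t = 8.4100e-07 / (1.5000e-04 * 6800)
t = 8.2451e-07 m = 824.5 nm

824.5


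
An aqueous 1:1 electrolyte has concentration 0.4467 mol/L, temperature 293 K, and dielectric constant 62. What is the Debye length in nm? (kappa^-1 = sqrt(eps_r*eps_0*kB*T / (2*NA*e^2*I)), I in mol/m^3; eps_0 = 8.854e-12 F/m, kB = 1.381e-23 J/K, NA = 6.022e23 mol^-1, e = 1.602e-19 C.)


Ionic strength I = 0.4467 * 1^2 * 1000 = 446.7 mol/m^3
kappa^-1 = sqrt(62 * 8.854e-12 * 1.381e-23 * 293 / (2 * 6.022e23 * (1.602e-19)^2 * 446.7))
kappa^-1 = 0.401 nm

0.401


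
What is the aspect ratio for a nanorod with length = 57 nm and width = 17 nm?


Aspect ratio AR = length / diameter
AR = 57 / 17
AR = 3.35

3.35


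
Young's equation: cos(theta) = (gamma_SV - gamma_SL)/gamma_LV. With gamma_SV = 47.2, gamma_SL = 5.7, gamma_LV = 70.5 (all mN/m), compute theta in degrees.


cos(theta) = (gamma_SV - gamma_SL) / gamma_LV
cos(theta) = (47.2 - 5.7) / 70.5
cos(theta) = 0.588652
theta = arccos(0.588652) = 53.94 degrees

53.94


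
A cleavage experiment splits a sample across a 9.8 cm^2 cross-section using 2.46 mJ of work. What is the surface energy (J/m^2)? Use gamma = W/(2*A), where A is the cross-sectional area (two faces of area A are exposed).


Convert: A = 9.8 cm^2 = 0.00098 m^2, W = 2.46 mJ = 0.00246 J
Cleaving exposes two faces of area A, so total new surface = 2*A and gamma = W / (2*A)
gamma = 0.00246 / (2 * 0.00098)
gamma = 1.255 J/m^2

1.255


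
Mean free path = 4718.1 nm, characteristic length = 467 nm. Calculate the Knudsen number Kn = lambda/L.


Knudsen number Kn = lambda / L
Kn = 4718.1 / 467
Kn = 10.103

10.103


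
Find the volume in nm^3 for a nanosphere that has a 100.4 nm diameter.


Radius r = 100.4/2 = 50.2 nm
Volume V = (4/3) * pi * r^3
V = (4/3) * pi * (50.2)^3
V = 529907.13 nm^3

529907.13


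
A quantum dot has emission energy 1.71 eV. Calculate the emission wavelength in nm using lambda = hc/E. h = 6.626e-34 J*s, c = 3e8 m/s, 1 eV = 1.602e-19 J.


Convert energy: E = 1.71 eV = 1.71 * 1.602e-19 = 2.73942e-19 J
lambda = h*c / E = 6.626e-34 * 3e8 / 2.73942e-19
lambda = 7.25628e-07 m = 725.6 nm

725.6


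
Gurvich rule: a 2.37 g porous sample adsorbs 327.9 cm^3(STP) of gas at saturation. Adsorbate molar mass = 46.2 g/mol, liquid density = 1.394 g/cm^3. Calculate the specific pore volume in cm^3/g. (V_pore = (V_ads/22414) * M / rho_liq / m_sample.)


Moles adsorbed n = V_ads / 22414 = 327.9 / 22414 = 1.462925e-02 mol
Liquid volume V_liq = n * M / rho_liq = 1.462925e-02 * 46.2 / 1.394 = 0.48484 cm^3
Specific pore volume V_pore = V_liq / m_sample = 0.48484 / 2.37
V_pore = 0.2046 cm^3/g

0.2046


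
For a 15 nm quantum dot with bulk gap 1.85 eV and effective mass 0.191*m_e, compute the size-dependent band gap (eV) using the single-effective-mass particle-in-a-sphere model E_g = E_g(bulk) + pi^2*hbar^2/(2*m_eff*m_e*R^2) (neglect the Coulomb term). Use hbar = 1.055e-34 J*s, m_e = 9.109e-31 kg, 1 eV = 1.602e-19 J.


Radius R = 15/2 nm = 7.5e-09 m
Confinement energy dE = pi^2 * hbar^2 / (2 * m_eff * m_e * R^2)
dE = pi^2 * (1.055e-34)^2 / (2 * 0.191 * 9.109e-31 * (7.5e-09)^2) J, divided by 1.602e-19 J/eV
dE = 0.035 eV
Total band gap = E_g(bulk) + dE = 1.85 + 0.035 = 1.885 eV

1.885


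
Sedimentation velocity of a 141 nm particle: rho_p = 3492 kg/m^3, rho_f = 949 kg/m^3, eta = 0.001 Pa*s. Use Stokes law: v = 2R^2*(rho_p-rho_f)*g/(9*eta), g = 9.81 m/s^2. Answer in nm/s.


Radius R = 141/2 nm = 7.05e-08 m
Density difference = 3492 - 949 = 2543 kg/m^3
v = 2 * R^2 * (rho_p - rho_f) * g / (9 * eta)
v = 2 * (7.05e-08)^2 * 2543 * 9.81 / (9 * 0.001)
v = 2.75538e-08 m/s = 27.5538 nm/s

27.5538


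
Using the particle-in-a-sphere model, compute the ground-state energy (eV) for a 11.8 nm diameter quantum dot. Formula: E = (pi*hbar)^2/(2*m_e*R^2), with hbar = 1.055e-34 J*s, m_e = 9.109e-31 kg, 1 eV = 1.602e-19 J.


Radius R = 11.8/2 = 5.9 nm = 5.9e-09 m
E = (pi * 1.055e-34)^2 / (2 * 9.109e-31 * (5.9e-09)^2)
E(J) = 1.73221e-21
E = E(J) / 1.602e-19 = 0.0108 eV

0.0108


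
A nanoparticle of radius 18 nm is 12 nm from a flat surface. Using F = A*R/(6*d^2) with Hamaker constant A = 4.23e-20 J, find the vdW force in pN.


Convert to SI: R = 18 nm = 1.8e-08 m, d = 12 nm = 1.2e-08 m
F = A * R / (6 * d^2)
F = 4.23e-20 * 1.8e-08 / (6 * (1.2e-08)^2)
F = 8.8125e-13 N = 0.881 pN

0.881


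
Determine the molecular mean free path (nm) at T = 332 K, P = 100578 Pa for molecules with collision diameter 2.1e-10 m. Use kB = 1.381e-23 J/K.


Mean free path: lambda = kB*T / (sqrt(2) * pi * d^2 * P)
lambda = 1.381e-23 * 332 / (sqrt(2) * pi * (2.1e-10)^2 * 100578)
lambda = 2.32662e-07 m
lambda = 232.66 nm

232.66


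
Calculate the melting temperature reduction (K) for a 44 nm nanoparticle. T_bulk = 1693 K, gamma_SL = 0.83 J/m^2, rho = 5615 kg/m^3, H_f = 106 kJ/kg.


Radius R = 44/2 = 22 nm = 2.2e-08 m
Convert H_f = 106 kJ/kg = 106000 J/kg
dT = 2 * gamma_SL * T_bulk / (rho * H_f * R)
dT = 2 * 0.83 * 1693 / (5615 * 106000 * 2.2e-08)
dT = 214.6 K

214.6


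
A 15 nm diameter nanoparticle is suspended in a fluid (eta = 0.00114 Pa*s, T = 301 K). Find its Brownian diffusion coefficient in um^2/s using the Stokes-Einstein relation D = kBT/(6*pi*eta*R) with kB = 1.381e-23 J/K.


Radius R = 15/2 = 7.5 nm = 7.5e-09 m
D = kB*T / (6*pi*eta*R)
D = 1.381e-23 * 301 / (6 * pi * 0.00114 * 7.5e-09)
D = 2.57925e-11 m^2/s = 25.792 um^2/s

25.792


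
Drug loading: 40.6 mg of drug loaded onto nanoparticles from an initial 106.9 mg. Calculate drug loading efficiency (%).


Drug loading efficiency = (drug loaded / drug initial) * 100
DLE = 40.6 / 106.9 * 100
DLE = 0.3798 * 100
DLE = 37.98%

37.98


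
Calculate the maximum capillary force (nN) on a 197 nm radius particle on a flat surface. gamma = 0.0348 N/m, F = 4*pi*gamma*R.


Convert radius: R = 197 nm = 1.97e-07 m
F = 4 * pi * gamma * R
F = 4 * pi * 0.0348 * 1.97e-07
F = 8.615e-08 N = 86.15 nN

86.15


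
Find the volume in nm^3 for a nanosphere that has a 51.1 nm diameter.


Radius r = 51.1/2 = 25.55 nm
Volume V = (4/3) * pi * r^3
V = (4/3) * pi * (25.55)^3
V = 69865.27 nm^3

69865.27


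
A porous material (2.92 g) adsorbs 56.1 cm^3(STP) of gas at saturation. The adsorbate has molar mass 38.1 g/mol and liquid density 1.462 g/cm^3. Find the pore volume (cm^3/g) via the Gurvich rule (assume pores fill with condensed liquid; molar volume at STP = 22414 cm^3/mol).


Moles adsorbed n = V_ads / 22414 = 56.1 / 22414 = 2.502900e-03 mol
Liquid volume V_liq = n * M / rho_liq = 2.502900e-03 * 38.1 / 1.462 = 0.06523 cm^3
Specific pore volume V_pore = V_liq / m_sample = 0.06523 / 2.92
V_pore = 0.0223 cm^3/g

0.0223


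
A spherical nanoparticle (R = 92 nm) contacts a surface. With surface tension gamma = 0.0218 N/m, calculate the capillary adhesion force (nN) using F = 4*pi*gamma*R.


Convert radius: R = 92 nm = 9.2e-08 m
F = 4 * pi * gamma * R
F = 4 * pi * 0.0218 * 9.2e-08
F = 2.52031e-08 N = 25.2031 nN

25.2031


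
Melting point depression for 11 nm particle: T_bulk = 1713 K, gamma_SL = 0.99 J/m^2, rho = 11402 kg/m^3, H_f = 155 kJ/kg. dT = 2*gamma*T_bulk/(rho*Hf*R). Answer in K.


Radius R = 11/2 = 5.5 nm = 5.5e-09 m
Convert H_f = 155 kJ/kg = 155000 J/kg
dT = 2 * gamma_SL * T_bulk / (rho * H_f * R)
dT = 2 * 0.99 * 1713 / (11402 * 155000 * 5.5e-09)
dT = 348.9 K

348.9


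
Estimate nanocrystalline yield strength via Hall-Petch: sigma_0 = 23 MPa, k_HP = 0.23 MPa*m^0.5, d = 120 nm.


d = 120 nm = 1.2e-07 m
sqrt(d) = 0.0003464102
Hall-Petch contribution = k / sqrt(d) = 0.23 / 0.0003464102 = 664.0 MPa
sigma = sigma_0 + k/sqrt(d) = 23 + 664.0 = 687.0 MPa

687.0


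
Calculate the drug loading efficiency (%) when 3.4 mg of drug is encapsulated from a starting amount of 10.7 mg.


Drug loading efficiency = (drug loaded / drug initial) * 100
DLE = 3.4 / 10.7 * 100
DLE = 0.3178 * 100
DLE = 31.78%

31.78


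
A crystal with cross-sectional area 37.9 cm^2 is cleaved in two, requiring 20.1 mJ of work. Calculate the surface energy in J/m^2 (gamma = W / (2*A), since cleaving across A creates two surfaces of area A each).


Convert: A = 37.9 cm^2 = 0.00379 m^2, W = 20.1 mJ = 0.0201 J
Cleaving exposes two faces of area A, so total new surface = 2*A and gamma = W / (2*A)
gamma = 0.0201 / (2 * 0.00379)
gamma = 2.652 J/m^2

2.652


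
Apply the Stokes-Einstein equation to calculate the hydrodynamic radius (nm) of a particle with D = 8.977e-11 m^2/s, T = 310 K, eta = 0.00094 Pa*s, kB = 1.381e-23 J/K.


Stokes-Einstein: R = kB*T / (6*pi*eta*D)
R = 1.381e-23 * 310 / (6 * pi * 0.00094 * 8.977e-11)
R = 2.6915e-09 m = 2.69 nm

2.69


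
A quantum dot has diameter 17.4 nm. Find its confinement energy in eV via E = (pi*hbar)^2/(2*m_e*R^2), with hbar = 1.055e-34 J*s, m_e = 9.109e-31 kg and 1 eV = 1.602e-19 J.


Radius R = 17.4/2 = 8.7 nm = 8.7e-09 m
E = (pi * 1.055e-34)^2 / (2 * 9.109e-31 * (8.7e-09)^2)
E(J) = 7.96646e-22
E = E(J) / 1.602e-19 = 0.005 eV

0.005


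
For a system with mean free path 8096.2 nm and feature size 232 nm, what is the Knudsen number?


Knudsen number Kn = lambda / L
Kn = 8096.2 / 232
Kn = 34.8974

34.8974


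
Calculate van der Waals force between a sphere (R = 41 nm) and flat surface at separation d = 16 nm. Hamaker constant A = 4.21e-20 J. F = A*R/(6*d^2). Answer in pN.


Convert to SI: R = 41 nm = 4.1e-08 m, d = 16 nm = 1.6e-08 m
F = A * R / (6 * d^2)
F = 4.21e-20 * 4.1e-08 / (6 * (1.6e-08)^2)
F = 1.12376e-12 N = 1.124 pN

1.124


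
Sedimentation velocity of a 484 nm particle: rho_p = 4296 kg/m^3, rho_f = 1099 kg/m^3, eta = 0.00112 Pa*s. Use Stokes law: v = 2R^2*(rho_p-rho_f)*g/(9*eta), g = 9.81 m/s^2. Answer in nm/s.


Radius R = 484/2 nm = 2.42e-07 m
Density difference = 4296 - 1099 = 3197 kg/m^3
v = 2 * R^2 * (rho_p - rho_f) * g / (9 * eta)
v = 2 * (2.42e-07)^2 * 3197 * 9.81 / (9 * 0.00112)
v = 3.64428e-07 m/s = 364.4281 nm/s

364.4281


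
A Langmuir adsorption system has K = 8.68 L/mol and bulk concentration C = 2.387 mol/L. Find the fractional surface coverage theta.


Langmuir isotherm: theta = K*C / (1 + K*C)
K*C = 8.68 * 2.387 = 20.71916
theta = 20.71916 / (1 + 20.71916) = 20.71916 / 21.71916
theta = 0.954

0.954


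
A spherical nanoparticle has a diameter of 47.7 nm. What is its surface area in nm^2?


Radius r = 47.7/2 = 23.85 nm
Surface area SA = 4 * pi * r^2
SA = 4 * pi * (23.85)^2
SA = 7148.03 nm^2

7148.03


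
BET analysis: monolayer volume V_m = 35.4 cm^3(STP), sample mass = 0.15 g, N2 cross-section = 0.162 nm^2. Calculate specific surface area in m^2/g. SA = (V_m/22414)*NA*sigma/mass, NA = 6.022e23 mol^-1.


Number of moles in monolayer = V_m / 22414 = 35.4 / 22414 = 0.00157937
Number of molecules = moles * NA = 0.00157937 * 6.022e23
SA = molecules * sigma / mass
SA = (35.4 / 22414) * 6.022e23 * 0.162e-18 / 0.15
SA = 1027.2 m^2/g

1027.2


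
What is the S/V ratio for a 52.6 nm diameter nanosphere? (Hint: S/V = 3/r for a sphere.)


Radius r = 52.6/2 = 26.3 nm
S/V = 3 / r = 3 / 26.3
S/V = 0.1141 nm^-1

0.1141


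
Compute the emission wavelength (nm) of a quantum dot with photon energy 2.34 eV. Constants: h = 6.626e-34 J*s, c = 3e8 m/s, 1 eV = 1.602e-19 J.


Convert energy: E = 2.34 eV = 2.34 * 1.602e-19 = 3.74868e-19 J
lambda = h*c / E = 6.626e-34 * 3e8 / 3.74868e-19
lambda = 5.30267e-07 m = 530.3 nm

530.3


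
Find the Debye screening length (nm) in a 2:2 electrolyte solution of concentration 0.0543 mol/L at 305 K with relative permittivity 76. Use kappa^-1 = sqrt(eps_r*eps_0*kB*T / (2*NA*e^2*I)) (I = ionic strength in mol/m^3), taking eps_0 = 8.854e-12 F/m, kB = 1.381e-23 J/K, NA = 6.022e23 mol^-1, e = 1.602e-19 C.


Ionic strength I = 0.0543 * 2^2 * 1000 = 217.2 mol/m^3
kappa^-1 = sqrt(76 * 8.854e-12 * 1.381e-23 * 305 / (2 * 6.022e23 * (1.602e-19)^2 * 217.2))
kappa^-1 = 0.65 nm

0.65


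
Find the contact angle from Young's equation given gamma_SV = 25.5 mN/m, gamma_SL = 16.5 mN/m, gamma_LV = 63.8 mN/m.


cos(theta) = (gamma_SV - gamma_SL) / gamma_LV
cos(theta) = (25.5 - 16.5) / 63.8
cos(theta) = 0.141066
theta = arccos(0.141066) = 81.89 degrees

81.89


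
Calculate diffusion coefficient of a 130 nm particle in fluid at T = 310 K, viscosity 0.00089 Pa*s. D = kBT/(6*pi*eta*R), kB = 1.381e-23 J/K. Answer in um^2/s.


Radius R = 130/2 = 65 nm = 6.5e-08 m
D = kB*T / (6*pi*eta*R)
D = 1.381e-23 * 310 / (6 * pi * 0.00089 * 6.5e-08)
D = 3.92601e-12 m^2/s = 3.926 um^2/s

3.926


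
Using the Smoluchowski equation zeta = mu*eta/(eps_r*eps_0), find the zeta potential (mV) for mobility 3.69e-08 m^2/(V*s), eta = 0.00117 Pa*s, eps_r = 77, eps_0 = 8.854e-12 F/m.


Smoluchowski equation: zeta = mu * eta / (eps_r * eps_0)
zeta = 3.69e-08 * 0.00117 / (77 * 8.854e-12)
zeta = 0.063326 V = 63.33 mV

63.33


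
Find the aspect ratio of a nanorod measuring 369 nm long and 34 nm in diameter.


Aspect ratio AR = length / diameter
AR = 369 / 34
AR = 10.85

10.85


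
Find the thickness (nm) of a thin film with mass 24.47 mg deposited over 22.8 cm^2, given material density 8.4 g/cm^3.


Convert: m = 24.47 mg = 2.4470e-05 kg, A = 22.8 cm^2 = 2.2800e-03 m^2, rho = 8.4 g/cm^3 = 8400 kg/m^3
t = m / (A * rho)
t = 2.4470e-05 / (2.2800e-03 * 8400)
t = 1.2777e-06 m = 1277.7 nm

1277.7


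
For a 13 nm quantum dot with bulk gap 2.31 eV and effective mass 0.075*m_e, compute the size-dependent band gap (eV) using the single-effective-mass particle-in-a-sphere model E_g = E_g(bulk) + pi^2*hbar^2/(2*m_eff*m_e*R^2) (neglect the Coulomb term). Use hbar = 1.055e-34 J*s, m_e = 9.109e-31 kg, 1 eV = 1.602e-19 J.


Radius R = 13/2 nm = 6.5e-09 m
Confinement energy dE = pi^2 * hbar^2 / (2 * m_eff * m_e * R^2)
dE = pi^2 * (1.055e-34)^2 / (2 * 0.075 * 9.109e-31 * (6.5e-09)^2) J, divided by 1.602e-19 J/eV
dE = 0.1188 eV
Total band gap = E_g(bulk) + dE = 2.31 + 0.1188 = 2.4288 eV

2.4288


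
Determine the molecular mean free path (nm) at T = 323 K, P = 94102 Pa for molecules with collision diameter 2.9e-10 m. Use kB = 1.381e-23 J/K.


Mean free path: lambda = kB*T / (sqrt(2) * pi * d^2 * P)
lambda = 1.381e-23 * 323 / (sqrt(2) * pi * (2.9e-10)^2 * 94102)
lambda = 1.26863e-07 m
lambda = 126.86 nm

126.86


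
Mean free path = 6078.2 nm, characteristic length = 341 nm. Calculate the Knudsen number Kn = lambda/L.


Knudsen number Kn = lambda / L
Kn = 6078.2 / 341
Kn = 17.8246

17.8246


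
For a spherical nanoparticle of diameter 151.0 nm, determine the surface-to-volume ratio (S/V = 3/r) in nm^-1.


Radius r = 151.0/2 = 75.5 nm
S/V = 3 / r = 3 / 75.5
S/V = 0.0397 nm^-1

0.0397


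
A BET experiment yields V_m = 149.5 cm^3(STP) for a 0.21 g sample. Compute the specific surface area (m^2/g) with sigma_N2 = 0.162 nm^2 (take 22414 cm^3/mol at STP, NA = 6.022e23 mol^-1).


Number of moles in monolayer = V_m / 22414 = 149.5 / 22414 = 0.00666994
Number of molecules = moles * NA = 0.00666994 * 6.022e23
SA = molecules * sigma / mass
SA = (149.5 / 22414) * 6.022e23 * 0.162e-18 / 0.21
SA = 3098.5 m^2/g

3098.5


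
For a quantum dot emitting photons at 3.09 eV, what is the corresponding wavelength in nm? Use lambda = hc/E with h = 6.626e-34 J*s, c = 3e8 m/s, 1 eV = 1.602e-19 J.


Convert energy: E = 3.09 eV = 3.09 * 1.602e-19 = 4.95018e-19 J
lambda = h*c / E = 6.626e-34 * 3e8 / 4.95018e-19
lambda = 4.01561e-07 m = 401.6 nm

401.6


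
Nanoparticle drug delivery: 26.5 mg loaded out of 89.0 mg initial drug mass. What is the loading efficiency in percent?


Drug loading efficiency = (drug loaded / drug initial) * 100
DLE = 26.5 / 89.0 * 100
DLE = 0.2978 * 100
DLE = 29.78%

29.78


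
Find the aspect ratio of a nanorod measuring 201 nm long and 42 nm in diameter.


Aspect ratio AR = length / diameter
AR = 201 / 42
AR = 4.79

4.79


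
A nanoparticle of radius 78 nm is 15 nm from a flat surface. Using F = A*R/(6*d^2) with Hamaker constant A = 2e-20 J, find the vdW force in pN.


Convert to SI: R = 78 nm = 7.8e-08 m, d = 15 nm = 1.5e-08 m
F = A * R / (6 * d^2)
F = 2e-20 * 7.8e-08 / (6 * (1.5e-08)^2)
F = 1.15556e-12 N = 1.156 pN

1.156


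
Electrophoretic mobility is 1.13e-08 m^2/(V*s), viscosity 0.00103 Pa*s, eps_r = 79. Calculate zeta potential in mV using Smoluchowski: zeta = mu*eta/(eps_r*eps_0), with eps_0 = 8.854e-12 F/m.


Smoluchowski equation: zeta = mu * eta / (eps_r * eps_0)
zeta = 1.13e-08 * 0.00103 / (79 * 8.854e-12)
zeta = 0.01664 V = 16.64 mV

16.64


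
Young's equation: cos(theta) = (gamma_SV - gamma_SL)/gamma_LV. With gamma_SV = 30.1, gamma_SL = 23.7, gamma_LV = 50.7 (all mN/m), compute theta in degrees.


cos(theta) = (gamma_SV - gamma_SL) / gamma_LV
cos(theta) = (30.1 - 23.7) / 50.7
cos(theta) = 0.126233
theta = arccos(0.126233) = 82.75 degrees

82.75


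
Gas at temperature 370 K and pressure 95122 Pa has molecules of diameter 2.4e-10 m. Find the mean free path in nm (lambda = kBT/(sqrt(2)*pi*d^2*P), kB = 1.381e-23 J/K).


Mean free path: lambda = kB*T / (sqrt(2) * pi * d^2 * P)
lambda = 1.381e-23 * 370 / (sqrt(2) * pi * (2.4e-10)^2 * 95122)
lambda = 2.09907e-07 m
lambda = 209.91 nm

209.91


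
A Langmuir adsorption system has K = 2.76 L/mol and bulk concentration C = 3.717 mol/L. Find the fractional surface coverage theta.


Langmuir isotherm: theta = K*C / (1 + K*C)
K*C = 2.76 * 3.717 = 10.25892
theta = 10.25892 / (1 + 10.25892) = 10.25892 / 11.25892
theta = 0.9112

0.9112


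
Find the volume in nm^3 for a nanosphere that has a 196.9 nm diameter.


Radius r = 196.9/2 = 98.45 nm
Volume V = (4/3) * pi * r^3
V = (4/3) * pi * (98.45)^3
V = 3997014.93 nm^3

3997014.93


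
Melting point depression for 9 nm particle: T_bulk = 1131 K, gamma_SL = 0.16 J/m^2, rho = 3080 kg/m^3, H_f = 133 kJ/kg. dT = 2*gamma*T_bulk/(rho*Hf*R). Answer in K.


Radius R = 9/2 = 4.5 nm = 4.5e-09 m
Convert H_f = 133 kJ/kg = 133000 J/kg
dT = 2 * gamma_SL * T_bulk / (rho * H_f * R)
dT = 2 * 0.16 * 1131 / (3080 * 133000 * 4.5e-09)
dT = 196.3 K

196.3


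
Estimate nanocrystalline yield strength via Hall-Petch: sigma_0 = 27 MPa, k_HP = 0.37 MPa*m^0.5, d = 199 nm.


d = 199 nm = 1.99e-07 m
sqrt(d) = 0.0004460942
Hall-Petch contribution = k / sqrt(d) = 0.37 / 0.0004460942 = 829.4 MPa
sigma = sigma_0 + k/sqrt(d) = 27 + 829.4 = 856.4 MPa

856.4


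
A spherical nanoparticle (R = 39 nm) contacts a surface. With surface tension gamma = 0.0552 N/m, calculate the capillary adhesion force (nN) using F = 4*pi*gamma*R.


Convert radius: R = 39 nm = 3.9e-08 m
F = 4 * pi * gamma * R
F = 4 * pi * 0.0552 * 3.9e-08
F = 2.70529e-08 N = 27.0529 nN

27.0529


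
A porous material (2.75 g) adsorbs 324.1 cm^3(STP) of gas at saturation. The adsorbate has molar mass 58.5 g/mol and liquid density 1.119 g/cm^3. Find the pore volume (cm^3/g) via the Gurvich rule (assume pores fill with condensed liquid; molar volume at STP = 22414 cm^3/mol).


Moles adsorbed n = V_ads / 22414 = 324.1 / 22414 = 1.445971e-02 mol
Liquid volume V_liq = n * M / rho_liq = 1.445971e-02 * 58.5 / 1.119 = 0.75594 cm^3
Specific pore volume V_pore = V_liq / m_sample = 0.75594 / 2.75
V_pore = 0.2749 cm^3/g

0.2749


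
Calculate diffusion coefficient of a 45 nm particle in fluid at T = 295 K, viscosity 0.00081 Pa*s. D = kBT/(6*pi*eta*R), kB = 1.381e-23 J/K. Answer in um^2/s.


Radius R = 45/2 = 22.5 nm = 2.25e-08 m
D = kB*T / (6*pi*eta*R)
D = 1.381e-23 * 295 / (6 * pi * 0.00081 * 2.25e-08)
D = 1.1859e-11 m^2/s = 11.859 um^2/s

11.859


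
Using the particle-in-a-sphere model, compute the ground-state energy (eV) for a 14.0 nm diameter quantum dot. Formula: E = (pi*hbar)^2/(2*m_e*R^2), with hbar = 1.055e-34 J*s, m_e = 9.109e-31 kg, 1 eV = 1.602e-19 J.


Radius R = 14.0/2 = 7 nm = 7e-09 m
E = (pi * 1.055e-34)^2 / (2 * 9.109e-31 * (7e-09)^2)
E(J) = 1.23057e-21
E = E(J) / 1.602e-19 = 0.0077 eV

0.0077


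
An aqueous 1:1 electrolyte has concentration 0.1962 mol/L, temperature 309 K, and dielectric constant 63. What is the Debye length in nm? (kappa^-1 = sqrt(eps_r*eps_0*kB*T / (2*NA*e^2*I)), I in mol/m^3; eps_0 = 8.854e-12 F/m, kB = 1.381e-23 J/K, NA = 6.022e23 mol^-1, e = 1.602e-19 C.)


Ionic strength I = 0.1962 * 1^2 * 1000 = 196.2 mol/m^3
kappa^-1 = sqrt(63 * 8.854e-12 * 1.381e-23 * 309 / (2 * 6.022e23 * (1.602e-19)^2 * 196.2))
kappa^-1 = 0.626 nm

0.626


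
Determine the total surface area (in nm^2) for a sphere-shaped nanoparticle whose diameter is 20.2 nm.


Radius r = 20.2/2 = 10.1 nm
Surface area SA = 4 * pi * r^2
SA = 4 * pi * (10.1)^2
SA = 1281.9 nm^2

1281.9


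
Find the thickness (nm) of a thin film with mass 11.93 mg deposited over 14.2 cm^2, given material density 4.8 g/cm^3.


Convert: m = 11.93 mg = 1.1930e-05 kg, A = 14.2 cm^2 = 1.4200e-03 m^2, rho = 4.8 g/cm^3 = 4800 kg/m^3
t = m / (A * rho)
t = 1.1930e-05 / (1.4200e-03 * 4800)
t = 1.7503e-06 m = 1750.3 nm

1750.3


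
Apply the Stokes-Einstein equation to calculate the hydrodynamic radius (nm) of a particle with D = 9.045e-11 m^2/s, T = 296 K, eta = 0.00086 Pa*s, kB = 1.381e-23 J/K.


Stokes-Einstein: R = kB*T / (6*pi*eta*D)
R = 1.381e-23 * 296 / (6 * pi * 0.00086 * 9.045e-11)
R = 2.7879e-09 m = 2.79 nm

2.79


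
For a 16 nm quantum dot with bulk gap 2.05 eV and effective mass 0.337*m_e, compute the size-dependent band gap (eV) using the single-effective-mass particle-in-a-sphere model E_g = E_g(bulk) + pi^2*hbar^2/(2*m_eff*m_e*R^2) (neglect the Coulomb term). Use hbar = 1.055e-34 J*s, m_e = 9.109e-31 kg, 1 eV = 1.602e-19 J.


Radius R = 16/2 nm = 8e-09 m
Confinement energy dE = pi^2 * hbar^2 / (2 * m_eff * m_e * R^2)
dE = pi^2 * (1.055e-34)^2 / (2 * 0.337 * 9.109e-31 * (8e-09)^2) J, divided by 1.602e-19 J/eV
dE = 0.0175 eV
Total band gap = E_g(bulk) + dE = 2.05 + 0.0175 = 2.0675 eV

2.0675


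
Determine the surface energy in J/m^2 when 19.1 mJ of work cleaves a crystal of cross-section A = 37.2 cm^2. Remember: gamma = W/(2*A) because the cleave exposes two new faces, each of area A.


Convert: A = 37.2 cm^2 = 0.00372 m^2, W = 19.1 mJ = 0.0191 J
Cleaving exposes two faces of area A, so total new surface = 2*A and gamma = W / (2*A)
gamma = 0.0191 / (2 * 0.00372)
gamma = 2.567 J/m^2

2.567


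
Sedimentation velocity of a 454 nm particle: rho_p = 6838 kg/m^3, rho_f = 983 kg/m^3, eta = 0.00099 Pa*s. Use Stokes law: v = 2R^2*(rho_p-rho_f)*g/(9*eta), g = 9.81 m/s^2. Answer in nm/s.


Radius R = 454/2 nm = 2.27e-07 m
Density difference = 6838 - 983 = 5855 kg/m^3
v = 2 * R^2 * (rho_p - rho_f) * g / (9 * eta)
v = 2 * (2.27e-07)^2 * 5855 * 9.81 / (9 * 0.00099)
v = 6.64355e-07 m/s = 664.3545 nm/s

664.3545


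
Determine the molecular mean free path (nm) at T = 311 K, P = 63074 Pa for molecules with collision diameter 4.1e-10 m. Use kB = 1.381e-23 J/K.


Mean free path: lambda = kB*T / (sqrt(2) * pi * d^2 * P)
lambda = 1.381e-23 * 311 / (sqrt(2) * pi * (4.1e-10)^2 * 63074)
lambda = 9.1174e-08 m
lambda = 91.17 nm

91.17


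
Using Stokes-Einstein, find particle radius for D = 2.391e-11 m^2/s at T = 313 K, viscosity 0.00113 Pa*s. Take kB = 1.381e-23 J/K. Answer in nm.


Stokes-Einstein: R = kB*T / (6*pi*eta*D)
R = 1.381e-23 * 313 / (6 * pi * 0.00113 * 2.391e-11)
R = 8.48748e-09 m = 8.49 nm

8.49


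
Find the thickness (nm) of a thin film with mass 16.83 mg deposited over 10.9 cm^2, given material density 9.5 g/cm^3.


Convert: m = 16.83 mg = 1.6830e-05 kg, A = 10.9 cm^2 = 1.0900e-03 m^2, rho = 9.5 g/cm^3 = 9500 kg/m^3
t = m / (A * rho)
t = 1.6830e-05 / (1.0900e-03 * 9500)
t = 1.6253e-06 m = 1625.3 nm

1625.3


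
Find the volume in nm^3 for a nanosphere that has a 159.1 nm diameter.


Radius r = 159.1/2 = 79.55 nm
Volume V = (4/3) * pi * r^3
V = (4/3) * pi * (79.55)^3
V = 2108672.63 nm^3

2108672.63


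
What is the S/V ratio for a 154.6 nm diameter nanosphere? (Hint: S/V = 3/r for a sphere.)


Radius r = 154.6/2 = 77.3 nm
S/V = 3 / r = 3 / 77.3
S/V = 0.0388 nm^-1

0.0388


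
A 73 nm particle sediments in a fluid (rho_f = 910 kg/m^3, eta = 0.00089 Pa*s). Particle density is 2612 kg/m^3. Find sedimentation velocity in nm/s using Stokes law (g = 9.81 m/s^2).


Radius R = 73/2 nm = 3.65e-08 m
Density difference = 2612 - 910 = 1702 kg/m^3
v = 2 * R^2 * (rho_p - rho_f) * g / (9 * eta)
v = 2 * (3.65e-08)^2 * 1702 * 9.81 / (9 * 0.00089)
v = 5.55408e-09 m/s = 5.5541 nm/s

5.5541


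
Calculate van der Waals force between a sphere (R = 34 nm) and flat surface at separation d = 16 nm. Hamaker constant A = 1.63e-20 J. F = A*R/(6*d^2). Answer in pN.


Convert to SI: R = 34 nm = 3.4e-08 m, d = 16 nm = 1.6e-08 m
F = A * R / (6 * d^2)
F = 1.63e-20 * 3.4e-08 / (6 * (1.6e-08)^2)
F = 3.60807e-13 N = 0.361 pN

0.361


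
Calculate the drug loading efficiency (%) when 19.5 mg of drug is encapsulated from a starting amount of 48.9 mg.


Drug loading efficiency = (drug loaded / drug initial) * 100
DLE = 19.5 / 48.9 * 100
DLE = 0.3988 * 100
DLE = 39.88%

39.88


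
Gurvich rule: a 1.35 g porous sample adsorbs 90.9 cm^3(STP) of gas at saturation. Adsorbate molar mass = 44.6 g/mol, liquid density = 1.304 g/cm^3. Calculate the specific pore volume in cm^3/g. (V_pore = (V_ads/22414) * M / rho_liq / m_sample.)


Moles adsorbed n = V_ads / 22414 = 90.9 / 22414 = 4.055501e-03 mol
Liquid volume V_liq = n * M / rho_liq = 4.055501e-03 * 44.6 / 1.304 = 0.13871 cm^3
Specific pore volume V_pore = V_liq / m_sample = 0.13871 / 1.35
V_pore = 0.1027 cm^3/g

0.1027


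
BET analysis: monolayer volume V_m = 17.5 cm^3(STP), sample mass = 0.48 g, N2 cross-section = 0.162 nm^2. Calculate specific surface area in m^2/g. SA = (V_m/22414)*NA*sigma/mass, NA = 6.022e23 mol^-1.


Number of moles in monolayer = V_m / 22414 = 17.5 / 22414 = 0.00078076
Number of molecules = moles * NA = 0.00078076 * 6.022e23
SA = molecules * sigma / mass
SA = (17.5 / 22414) * 6.022e23 * 0.162e-18 / 0.48
SA = 158.7 m^2/g

158.7


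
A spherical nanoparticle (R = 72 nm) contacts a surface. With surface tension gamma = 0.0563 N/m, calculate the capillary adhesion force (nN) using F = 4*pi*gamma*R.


Convert radius: R = 72 nm = 7.2e-08 m
F = 4 * pi * gamma * R
F = 4 * pi * 0.0563 * 7.2e-08
F = 5.0939e-08 N = 50.939 nN

50.939


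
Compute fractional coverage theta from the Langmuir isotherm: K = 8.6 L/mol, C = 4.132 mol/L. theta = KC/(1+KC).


Langmuir isotherm: theta = K*C / (1 + K*C)
K*C = 8.6 * 4.132 = 35.5352
theta = 35.5352 / (1 + 35.5352) = 35.5352 / 36.5352
theta = 0.9726

0.9726


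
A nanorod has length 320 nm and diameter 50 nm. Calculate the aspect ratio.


Aspect ratio AR = length / diameter
AR = 320 / 50
AR = 6.4

6.4


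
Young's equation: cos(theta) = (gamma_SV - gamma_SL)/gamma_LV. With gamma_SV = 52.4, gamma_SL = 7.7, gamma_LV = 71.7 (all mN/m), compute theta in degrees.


cos(theta) = (gamma_SV - gamma_SL) / gamma_LV
cos(theta) = (52.4 - 7.7) / 71.7
cos(theta) = 0.623431
theta = arccos(0.623431) = 51.43 degrees

51.43


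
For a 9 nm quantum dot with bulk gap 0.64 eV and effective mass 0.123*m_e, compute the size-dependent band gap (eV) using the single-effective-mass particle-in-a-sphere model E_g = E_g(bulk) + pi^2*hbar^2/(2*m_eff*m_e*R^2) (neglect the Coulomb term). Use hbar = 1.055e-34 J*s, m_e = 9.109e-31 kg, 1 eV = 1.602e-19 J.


Radius R = 9/2 nm = 4.5e-09 m
Confinement energy dE = pi^2 * hbar^2 / (2 * m_eff * m_e * R^2)
dE = pi^2 * (1.055e-34)^2 / (2 * 0.123 * 9.109e-31 * (4.5e-09)^2) J, divided by 1.602e-19 J/eV
dE = 0.1511 eV
Total band gap = E_g(bulk) + dE = 0.64 + 0.1511 = 0.7911 eV

0.7911


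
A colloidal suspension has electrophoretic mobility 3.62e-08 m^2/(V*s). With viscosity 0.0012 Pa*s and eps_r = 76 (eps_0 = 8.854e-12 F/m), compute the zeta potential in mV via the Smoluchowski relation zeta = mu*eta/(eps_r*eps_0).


Smoluchowski equation: zeta = mu * eta / (eps_r * eps_0)
zeta = 3.62e-08 * 0.0012 / (76 * 8.854e-12)
zeta = 0.064556 V = 64.56 mV

64.56


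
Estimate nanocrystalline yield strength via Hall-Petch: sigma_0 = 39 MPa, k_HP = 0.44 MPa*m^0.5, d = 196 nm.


d = 196 nm = 1.96e-07 m
sqrt(d) = 0.0004427189
Hall-Petch contribution = k / sqrt(d) = 0.44 / 0.0004427189 = 993.9 MPa
sigma = sigma_0 + k/sqrt(d) = 39 + 993.9 = 1032.9 MPa

1032.9


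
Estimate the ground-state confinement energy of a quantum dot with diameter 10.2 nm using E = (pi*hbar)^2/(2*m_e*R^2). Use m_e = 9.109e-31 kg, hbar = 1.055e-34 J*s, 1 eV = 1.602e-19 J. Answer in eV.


Radius R = 10.2/2 = 5.1 nm = 5.1e-09 m
E = (pi * 1.055e-34)^2 / (2 * 9.109e-31 * (5.1e-09)^2)
E(J) = 2.31827e-21
E = E(J) / 1.602e-19 = 0.0145 eV

0.0145


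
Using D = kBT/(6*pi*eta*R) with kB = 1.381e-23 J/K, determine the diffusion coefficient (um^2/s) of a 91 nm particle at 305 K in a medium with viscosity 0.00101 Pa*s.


Radius R = 91/2 = 45.5 nm = 4.55e-08 m
D = kB*T / (6*pi*eta*R)
D = 1.381e-23 * 305 / (6 * pi * 0.00101 * 4.55e-08)
D = 4.8625e-12 m^2/s = 4.863 um^2/s

4.863


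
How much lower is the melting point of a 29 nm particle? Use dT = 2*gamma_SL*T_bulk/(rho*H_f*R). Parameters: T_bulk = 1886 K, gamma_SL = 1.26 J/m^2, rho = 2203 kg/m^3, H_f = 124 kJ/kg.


Radius R = 29/2 = 14.5 nm = 1.45e-08 m
Convert H_f = 124 kJ/kg = 124000 J/kg
dT = 2 * gamma_SL * T_bulk / (rho * H_f * R)
dT = 2 * 1.26 * 1886 / (2203 * 124000 * 1.45e-08)
dT = 1199.9 K

1199.9


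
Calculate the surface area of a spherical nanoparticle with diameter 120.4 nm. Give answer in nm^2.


Radius r = 120.4/2 = 60.2 nm
Surface area SA = 4 * pi * r^2
SA = 4 * pi * (60.2)^2
SA = 45541.03 nm^2

45541.03


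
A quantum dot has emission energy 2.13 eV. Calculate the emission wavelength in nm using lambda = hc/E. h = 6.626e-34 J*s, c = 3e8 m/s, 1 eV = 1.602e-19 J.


Convert energy: E = 2.13 eV = 2.13 * 1.602e-19 = 3.41226e-19 J
lambda = h*c / E = 6.626e-34 * 3e8 / 3.41226e-19
lambda = 5.82546e-07 m = 582.5 nm

582.5


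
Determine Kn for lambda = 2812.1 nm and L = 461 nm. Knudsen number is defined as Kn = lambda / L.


Knudsen number Kn = lambda / L
Kn = 2812.1 / 461
Kn = 6.1

6.1


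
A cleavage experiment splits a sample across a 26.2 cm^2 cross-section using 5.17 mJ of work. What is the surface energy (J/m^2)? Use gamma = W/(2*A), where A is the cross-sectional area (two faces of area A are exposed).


Convert: A = 26.2 cm^2 = 0.00262 m^2, W = 5.17 mJ = 0.00517 J
Cleaving exposes two faces of area A, so total new surface = 2*A and gamma = W / (2*A)
gamma = 0.00517 / (2 * 0.00262)
gamma = 0.987 J/m^2

0.987


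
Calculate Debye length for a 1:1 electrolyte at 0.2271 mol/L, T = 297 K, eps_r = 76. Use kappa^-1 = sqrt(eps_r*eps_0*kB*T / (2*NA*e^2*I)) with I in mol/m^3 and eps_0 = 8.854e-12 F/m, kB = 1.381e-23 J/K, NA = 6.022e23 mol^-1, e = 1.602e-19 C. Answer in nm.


Ionic strength I = 0.2271 * 1^2 * 1000 = 227.1 mol/m^3
kappa^-1 = sqrt(76 * 8.854e-12 * 1.381e-23 * 297 / (2 * 6.022e23 * (1.602e-19)^2 * 227.1))
kappa^-1 = 0.627 nm

0.627


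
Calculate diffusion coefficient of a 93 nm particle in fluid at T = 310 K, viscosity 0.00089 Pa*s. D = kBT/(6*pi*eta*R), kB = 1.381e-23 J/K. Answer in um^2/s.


Radius R = 93/2 = 46.5 nm = 4.65e-08 m
D = kB*T / (6*pi*eta*R)
D = 1.381e-23 * 310 / (6 * pi * 0.00089 * 4.65e-08)
D = 5.48796e-12 m^2/s = 5.488 um^2/s

5.488


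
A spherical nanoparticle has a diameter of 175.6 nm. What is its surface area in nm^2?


Radius r = 175.6/2 = 87.8 nm
Surface area SA = 4 * pi * r^2
SA = 4 * pi * (87.8)^2
SA = 96872.14 nm^2

96872.14


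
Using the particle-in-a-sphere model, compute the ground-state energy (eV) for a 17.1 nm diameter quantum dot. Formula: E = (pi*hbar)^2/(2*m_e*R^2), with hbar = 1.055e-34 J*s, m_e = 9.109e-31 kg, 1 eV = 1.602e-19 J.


Radius R = 17.1/2 = 8.55 nm = 8.55e-09 m
E = (pi * 1.055e-34)^2 / (2 * 9.109e-31 * (8.55e-09)^2)
E(J) = 8.24844e-22
E = E(J) / 1.602e-19 = 0.0051 eV

0.0051


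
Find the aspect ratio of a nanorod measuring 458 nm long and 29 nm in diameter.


Aspect ratio AR = length / diameter
AR = 458 / 29
AR = 15.79

15.79


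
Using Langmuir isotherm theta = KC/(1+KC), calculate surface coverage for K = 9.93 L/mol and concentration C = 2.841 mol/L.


Langmuir isotherm: theta = K*C / (1 + K*C)
K*C = 9.93 * 2.841 = 28.21113
theta = 28.21113 / (1 + 28.21113) = 28.21113 / 29.21113
theta = 0.9658

0.9658


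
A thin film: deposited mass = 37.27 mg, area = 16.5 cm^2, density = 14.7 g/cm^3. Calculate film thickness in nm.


Convert: m = 37.27 mg = 3.7270e-05 kg, A = 16.5 cm^2 = 1.6500e-03 m^2, rho = 14.7 g/cm^3 = 14700 kg/m^3
t = m / (A * rho)
t = 3.7270e-05 / (1.6500e-03 * 14700)
t = 1.5366e-06 m = 1536.6 nm

1536.6


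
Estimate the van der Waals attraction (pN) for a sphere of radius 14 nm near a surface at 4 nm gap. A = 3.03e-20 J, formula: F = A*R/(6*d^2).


Convert to SI: R = 14 nm = 1.4e-08 m, d = 4 nm = 4e-09 m
F = A * R / (6 * d^2)
F = 3.03e-20 * 1.4e-08 / (6 * (4e-09)^2)
F = 4.41875e-12 N = 4.419 pN

4.419


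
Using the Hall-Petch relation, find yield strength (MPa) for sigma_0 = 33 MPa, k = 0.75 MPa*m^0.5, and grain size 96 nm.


d = 96 nm = 9.6e-08 m
sqrt(d) = 0.0003098387
Hall-Petch contribution = k / sqrt(d) = 0.75 / 0.0003098387 = 2420.6 MPa
sigma = sigma_0 + k/sqrt(d) = 33 + 2420.6 = 2453.6 MPa

2453.6


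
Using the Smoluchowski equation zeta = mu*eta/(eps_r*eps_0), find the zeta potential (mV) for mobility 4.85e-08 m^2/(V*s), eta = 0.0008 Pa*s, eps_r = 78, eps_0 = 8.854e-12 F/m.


Smoluchowski equation: zeta = mu * eta / (eps_r * eps_0)
zeta = 4.85e-08 * 0.0008 / (78 * 8.854e-12)
zeta = 0.056182 V = 56.18 mV

56.18


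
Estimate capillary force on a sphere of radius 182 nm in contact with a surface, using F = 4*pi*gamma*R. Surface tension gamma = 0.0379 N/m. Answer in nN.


Convert radius: R = 182 nm = 1.82e-07 m
F = 4 * pi * gamma * R
F = 4 * pi * 0.0379 * 1.82e-07
F = 8.66803e-08 N = 86.6803 nN

86.6803


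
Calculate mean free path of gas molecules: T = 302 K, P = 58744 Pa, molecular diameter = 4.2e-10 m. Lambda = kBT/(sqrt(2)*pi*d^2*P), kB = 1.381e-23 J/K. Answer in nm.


Mean free path: lambda = kB*T / (sqrt(2) * pi * d^2 * P)
lambda = 1.381e-23 * 302 / (sqrt(2) * pi * (4.2e-10)^2 * 58744)
lambda = 9.05886e-08 m
lambda = 90.59 nm

90.59


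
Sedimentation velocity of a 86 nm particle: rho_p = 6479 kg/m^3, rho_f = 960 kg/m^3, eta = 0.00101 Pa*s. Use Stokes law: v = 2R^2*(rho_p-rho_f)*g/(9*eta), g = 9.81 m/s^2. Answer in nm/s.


Radius R = 86/2 nm = 4.3e-08 m
Density difference = 6479 - 960 = 5519 kg/m^3
v = 2 * R^2 * (rho_p - rho_f) * g / (9 * eta)
v = 2 * (4.3e-08)^2 * 5519 * 9.81 / (9 * 0.00101)
v = 2.20258e-08 m/s = 22.0258 nm/s

22.0258


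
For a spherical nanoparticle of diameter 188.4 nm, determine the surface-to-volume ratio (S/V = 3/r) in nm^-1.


Radius r = 188.4/2 = 94.2 nm
S/V = 3 / r = 3 / 94.2
S/V = 0.0318 nm^-1

0.0318


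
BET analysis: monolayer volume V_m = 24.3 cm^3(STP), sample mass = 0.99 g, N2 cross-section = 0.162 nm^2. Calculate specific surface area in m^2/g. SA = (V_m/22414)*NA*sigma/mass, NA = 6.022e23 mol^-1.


Number of moles in monolayer = V_m / 22414 = 24.3 / 22414 = 0.00108414
Number of molecules = moles * NA = 0.00108414 * 6.022e23
SA = molecules * sigma / mass
SA = (24.3 / 22414) * 6.022e23 * 0.162e-18 / 0.99
SA = 106.8 m^2/g

106.8


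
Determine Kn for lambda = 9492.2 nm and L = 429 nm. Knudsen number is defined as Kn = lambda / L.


Knudsen number Kn = lambda / L
Kn = 9492.2 / 429
Kn = 22.1263

22.1263


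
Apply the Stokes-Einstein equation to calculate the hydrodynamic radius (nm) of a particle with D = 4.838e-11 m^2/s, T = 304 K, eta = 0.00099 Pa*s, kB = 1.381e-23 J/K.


Stokes-Einstein: R = kB*T / (6*pi*eta*D)
R = 1.381e-23 * 304 / (6 * pi * 0.00099 * 4.838e-11)
R = 4.65013e-09 m = 4.65 nm

4.65


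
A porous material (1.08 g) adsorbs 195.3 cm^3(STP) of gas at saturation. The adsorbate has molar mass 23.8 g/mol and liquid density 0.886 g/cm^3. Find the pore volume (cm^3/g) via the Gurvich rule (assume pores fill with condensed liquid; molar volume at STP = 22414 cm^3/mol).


Moles adsorbed n = V_ads / 22414 = 195.3 / 22414 = 8.713304e-03 mol
Liquid volume V_liq = n * M / rho_liq = 8.713304e-03 * 23.8 / 0.886 = 0.23406 cm^3
Specific pore volume V_pore = V_liq / m_sample = 0.23406 / 1.08
V_pore = 0.2167 cm^3/g

0.2167
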